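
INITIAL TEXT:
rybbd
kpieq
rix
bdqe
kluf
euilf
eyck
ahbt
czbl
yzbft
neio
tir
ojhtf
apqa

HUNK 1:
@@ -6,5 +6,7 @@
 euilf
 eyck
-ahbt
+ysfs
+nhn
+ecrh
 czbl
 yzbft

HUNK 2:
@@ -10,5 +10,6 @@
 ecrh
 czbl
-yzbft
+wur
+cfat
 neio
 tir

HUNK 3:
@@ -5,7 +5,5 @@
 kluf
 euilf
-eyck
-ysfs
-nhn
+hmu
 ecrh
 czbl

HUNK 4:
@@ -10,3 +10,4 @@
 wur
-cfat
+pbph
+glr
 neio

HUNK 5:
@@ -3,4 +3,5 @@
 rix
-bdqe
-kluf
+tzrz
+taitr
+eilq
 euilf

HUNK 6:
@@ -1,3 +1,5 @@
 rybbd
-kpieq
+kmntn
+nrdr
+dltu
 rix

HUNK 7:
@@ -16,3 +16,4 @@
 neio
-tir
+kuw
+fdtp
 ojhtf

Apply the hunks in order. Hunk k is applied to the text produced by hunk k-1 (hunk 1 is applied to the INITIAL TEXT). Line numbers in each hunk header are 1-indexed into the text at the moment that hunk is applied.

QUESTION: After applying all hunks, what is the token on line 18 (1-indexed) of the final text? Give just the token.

Hunk 1: at line 6 remove [ahbt] add [ysfs,nhn,ecrh] -> 16 lines: rybbd kpieq rix bdqe kluf euilf eyck ysfs nhn ecrh czbl yzbft neio tir ojhtf apqa
Hunk 2: at line 10 remove [yzbft] add [wur,cfat] -> 17 lines: rybbd kpieq rix bdqe kluf euilf eyck ysfs nhn ecrh czbl wur cfat neio tir ojhtf apqa
Hunk 3: at line 5 remove [eyck,ysfs,nhn] add [hmu] -> 15 lines: rybbd kpieq rix bdqe kluf euilf hmu ecrh czbl wur cfat neio tir ojhtf apqa
Hunk 4: at line 10 remove [cfat] add [pbph,glr] -> 16 lines: rybbd kpieq rix bdqe kluf euilf hmu ecrh czbl wur pbph glr neio tir ojhtf apqa
Hunk 5: at line 3 remove [bdqe,kluf] add [tzrz,taitr,eilq] -> 17 lines: rybbd kpieq rix tzrz taitr eilq euilf hmu ecrh czbl wur pbph glr neio tir ojhtf apqa
Hunk 6: at line 1 remove [kpieq] add [kmntn,nrdr,dltu] -> 19 lines: rybbd kmntn nrdr dltu rix tzrz taitr eilq euilf hmu ecrh czbl wur pbph glr neio tir ojhtf apqa
Hunk 7: at line 16 remove [tir] add [kuw,fdtp] -> 20 lines: rybbd kmntn nrdr dltu rix tzrz taitr eilq euilf hmu ecrh czbl wur pbph glr neio kuw fdtp ojhtf apqa
Final line 18: fdtp

Answer: fdtp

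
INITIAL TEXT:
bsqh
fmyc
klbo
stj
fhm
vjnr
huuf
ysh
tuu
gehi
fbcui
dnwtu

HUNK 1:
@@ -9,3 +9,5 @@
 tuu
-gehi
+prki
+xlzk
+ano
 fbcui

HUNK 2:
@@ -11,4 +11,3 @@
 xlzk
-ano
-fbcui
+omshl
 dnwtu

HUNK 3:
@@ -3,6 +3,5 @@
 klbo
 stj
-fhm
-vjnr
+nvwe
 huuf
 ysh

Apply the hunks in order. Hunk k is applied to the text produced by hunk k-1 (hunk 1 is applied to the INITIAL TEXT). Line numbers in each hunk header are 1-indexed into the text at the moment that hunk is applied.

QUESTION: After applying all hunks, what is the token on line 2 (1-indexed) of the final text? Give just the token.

Answer: fmyc

Derivation:
Hunk 1: at line 9 remove [gehi] add [prki,xlzk,ano] -> 14 lines: bsqh fmyc klbo stj fhm vjnr huuf ysh tuu prki xlzk ano fbcui dnwtu
Hunk 2: at line 11 remove [ano,fbcui] add [omshl] -> 13 lines: bsqh fmyc klbo stj fhm vjnr huuf ysh tuu prki xlzk omshl dnwtu
Hunk 3: at line 3 remove [fhm,vjnr] add [nvwe] -> 12 lines: bsqh fmyc klbo stj nvwe huuf ysh tuu prki xlzk omshl dnwtu
Final line 2: fmyc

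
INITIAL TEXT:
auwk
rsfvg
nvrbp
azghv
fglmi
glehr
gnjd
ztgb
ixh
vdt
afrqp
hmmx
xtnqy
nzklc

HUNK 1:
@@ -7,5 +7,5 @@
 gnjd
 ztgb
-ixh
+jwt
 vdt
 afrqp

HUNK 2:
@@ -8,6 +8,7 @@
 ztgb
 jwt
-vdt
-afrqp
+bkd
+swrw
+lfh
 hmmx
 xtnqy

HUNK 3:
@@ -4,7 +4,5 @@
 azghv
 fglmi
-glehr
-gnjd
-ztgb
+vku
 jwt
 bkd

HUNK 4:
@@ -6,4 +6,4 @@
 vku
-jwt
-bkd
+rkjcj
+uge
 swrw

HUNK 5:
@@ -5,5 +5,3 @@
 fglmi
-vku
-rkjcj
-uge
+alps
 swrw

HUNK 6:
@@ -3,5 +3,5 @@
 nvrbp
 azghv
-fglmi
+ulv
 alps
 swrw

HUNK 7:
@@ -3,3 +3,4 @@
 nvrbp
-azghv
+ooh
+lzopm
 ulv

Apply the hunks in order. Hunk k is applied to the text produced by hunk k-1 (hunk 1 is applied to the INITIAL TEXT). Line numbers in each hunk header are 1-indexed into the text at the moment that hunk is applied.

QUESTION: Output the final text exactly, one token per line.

Hunk 1: at line 7 remove [ixh] add [jwt] -> 14 lines: auwk rsfvg nvrbp azghv fglmi glehr gnjd ztgb jwt vdt afrqp hmmx xtnqy nzklc
Hunk 2: at line 8 remove [vdt,afrqp] add [bkd,swrw,lfh] -> 15 lines: auwk rsfvg nvrbp azghv fglmi glehr gnjd ztgb jwt bkd swrw lfh hmmx xtnqy nzklc
Hunk 3: at line 4 remove [glehr,gnjd,ztgb] add [vku] -> 13 lines: auwk rsfvg nvrbp azghv fglmi vku jwt bkd swrw lfh hmmx xtnqy nzklc
Hunk 4: at line 6 remove [jwt,bkd] add [rkjcj,uge] -> 13 lines: auwk rsfvg nvrbp azghv fglmi vku rkjcj uge swrw lfh hmmx xtnqy nzklc
Hunk 5: at line 5 remove [vku,rkjcj,uge] add [alps] -> 11 lines: auwk rsfvg nvrbp azghv fglmi alps swrw lfh hmmx xtnqy nzklc
Hunk 6: at line 3 remove [fglmi] add [ulv] -> 11 lines: auwk rsfvg nvrbp azghv ulv alps swrw lfh hmmx xtnqy nzklc
Hunk 7: at line 3 remove [azghv] add [ooh,lzopm] -> 12 lines: auwk rsfvg nvrbp ooh lzopm ulv alps swrw lfh hmmx xtnqy nzklc

Answer: auwk
rsfvg
nvrbp
ooh
lzopm
ulv
alps
swrw
lfh
hmmx
xtnqy
nzklc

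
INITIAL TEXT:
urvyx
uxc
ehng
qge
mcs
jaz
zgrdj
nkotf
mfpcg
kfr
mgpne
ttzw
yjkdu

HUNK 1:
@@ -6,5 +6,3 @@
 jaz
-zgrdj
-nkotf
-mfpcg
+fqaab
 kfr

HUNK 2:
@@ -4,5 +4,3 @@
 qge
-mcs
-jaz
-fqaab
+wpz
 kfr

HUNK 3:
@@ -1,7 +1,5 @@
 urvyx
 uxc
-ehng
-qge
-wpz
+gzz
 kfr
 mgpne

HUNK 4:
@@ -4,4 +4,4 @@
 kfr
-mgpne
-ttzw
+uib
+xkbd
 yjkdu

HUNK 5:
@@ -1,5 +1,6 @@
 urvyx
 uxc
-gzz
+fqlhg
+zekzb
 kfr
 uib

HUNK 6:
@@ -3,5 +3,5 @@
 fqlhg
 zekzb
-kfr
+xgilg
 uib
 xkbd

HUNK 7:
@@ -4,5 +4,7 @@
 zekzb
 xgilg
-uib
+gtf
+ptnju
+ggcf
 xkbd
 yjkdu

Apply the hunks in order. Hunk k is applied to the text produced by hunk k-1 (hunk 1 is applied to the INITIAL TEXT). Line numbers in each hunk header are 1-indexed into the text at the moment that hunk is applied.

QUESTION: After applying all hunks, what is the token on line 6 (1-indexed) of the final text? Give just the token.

Hunk 1: at line 6 remove [zgrdj,nkotf,mfpcg] add [fqaab] -> 11 lines: urvyx uxc ehng qge mcs jaz fqaab kfr mgpne ttzw yjkdu
Hunk 2: at line 4 remove [mcs,jaz,fqaab] add [wpz] -> 9 lines: urvyx uxc ehng qge wpz kfr mgpne ttzw yjkdu
Hunk 3: at line 1 remove [ehng,qge,wpz] add [gzz] -> 7 lines: urvyx uxc gzz kfr mgpne ttzw yjkdu
Hunk 4: at line 4 remove [mgpne,ttzw] add [uib,xkbd] -> 7 lines: urvyx uxc gzz kfr uib xkbd yjkdu
Hunk 5: at line 1 remove [gzz] add [fqlhg,zekzb] -> 8 lines: urvyx uxc fqlhg zekzb kfr uib xkbd yjkdu
Hunk 6: at line 3 remove [kfr] add [xgilg] -> 8 lines: urvyx uxc fqlhg zekzb xgilg uib xkbd yjkdu
Hunk 7: at line 4 remove [uib] add [gtf,ptnju,ggcf] -> 10 lines: urvyx uxc fqlhg zekzb xgilg gtf ptnju ggcf xkbd yjkdu
Final line 6: gtf

Answer: gtf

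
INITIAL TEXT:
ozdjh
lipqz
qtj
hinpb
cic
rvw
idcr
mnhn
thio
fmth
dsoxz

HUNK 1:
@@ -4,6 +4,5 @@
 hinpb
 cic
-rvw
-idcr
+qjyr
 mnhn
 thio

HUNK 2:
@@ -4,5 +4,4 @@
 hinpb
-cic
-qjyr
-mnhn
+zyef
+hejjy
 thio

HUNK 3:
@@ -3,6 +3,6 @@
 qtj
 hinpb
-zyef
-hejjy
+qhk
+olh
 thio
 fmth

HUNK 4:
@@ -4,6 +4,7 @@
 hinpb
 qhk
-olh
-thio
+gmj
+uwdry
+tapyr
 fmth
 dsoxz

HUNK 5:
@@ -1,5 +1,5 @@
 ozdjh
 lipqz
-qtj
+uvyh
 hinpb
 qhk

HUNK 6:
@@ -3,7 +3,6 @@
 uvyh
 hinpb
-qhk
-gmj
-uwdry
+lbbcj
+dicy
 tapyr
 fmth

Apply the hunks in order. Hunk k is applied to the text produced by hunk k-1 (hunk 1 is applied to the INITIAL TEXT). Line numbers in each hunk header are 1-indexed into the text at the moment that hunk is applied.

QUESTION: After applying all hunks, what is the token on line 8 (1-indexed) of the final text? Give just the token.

Hunk 1: at line 4 remove [rvw,idcr] add [qjyr] -> 10 lines: ozdjh lipqz qtj hinpb cic qjyr mnhn thio fmth dsoxz
Hunk 2: at line 4 remove [cic,qjyr,mnhn] add [zyef,hejjy] -> 9 lines: ozdjh lipqz qtj hinpb zyef hejjy thio fmth dsoxz
Hunk 3: at line 3 remove [zyef,hejjy] add [qhk,olh] -> 9 lines: ozdjh lipqz qtj hinpb qhk olh thio fmth dsoxz
Hunk 4: at line 4 remove [olh,thio] add [gmj,uwdry,tapyr] -> 10 lines: ozdjh lipqz qtj hinpb qhk gmj uwdry tapyr fmth dsoxz
Hunk 5: at line 1 remove [qtj] add [uvyh] -> 10 lines: ozdjh lipqz uvyh hinpb qhk gmj uwdry tapyr fmth dsoxz
Hunk 6: at line 3 remove [qhk,gmj,uwdry] add [lbbcj,dicy] -> 9 lines: ozdjh lipqz uvyh hinpb lbbcj dicy tapyr fmth dsoxz
Final line 8: fmth

Answer: fmth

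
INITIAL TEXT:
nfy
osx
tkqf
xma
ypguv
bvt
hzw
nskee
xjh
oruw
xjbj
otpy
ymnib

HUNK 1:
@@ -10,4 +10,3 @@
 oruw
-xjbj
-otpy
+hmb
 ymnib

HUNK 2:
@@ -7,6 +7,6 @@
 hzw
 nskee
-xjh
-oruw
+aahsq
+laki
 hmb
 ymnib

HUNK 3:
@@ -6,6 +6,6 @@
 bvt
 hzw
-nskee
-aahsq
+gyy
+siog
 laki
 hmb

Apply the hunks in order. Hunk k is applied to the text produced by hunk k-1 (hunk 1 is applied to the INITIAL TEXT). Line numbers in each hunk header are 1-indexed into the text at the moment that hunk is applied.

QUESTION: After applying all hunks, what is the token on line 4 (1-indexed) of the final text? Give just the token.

Answer: xma

Derivation:
Hunk 1: at line 10 remove [xjbj,otpy] add [hmb] -> 12 lines: nfy osx tkqf xma ypguv bvt hzw nskee xjh oruw hmb ymnib
Hunk 2: at line 7 remove [xjh,oruw] add [aahsq,laki] -> 12 lines: nfy osx tkqf xma ypguv bvt hzw nskee aahsq laki hmb ymnib
Hunk 3: at line 6 remove [nskee,aahsq] add [gyy,siog] -> 12 lines: nfy osx tkqf xma ypguv bvt hzw gyy siog laki hmb ymnib
Final line 4: xma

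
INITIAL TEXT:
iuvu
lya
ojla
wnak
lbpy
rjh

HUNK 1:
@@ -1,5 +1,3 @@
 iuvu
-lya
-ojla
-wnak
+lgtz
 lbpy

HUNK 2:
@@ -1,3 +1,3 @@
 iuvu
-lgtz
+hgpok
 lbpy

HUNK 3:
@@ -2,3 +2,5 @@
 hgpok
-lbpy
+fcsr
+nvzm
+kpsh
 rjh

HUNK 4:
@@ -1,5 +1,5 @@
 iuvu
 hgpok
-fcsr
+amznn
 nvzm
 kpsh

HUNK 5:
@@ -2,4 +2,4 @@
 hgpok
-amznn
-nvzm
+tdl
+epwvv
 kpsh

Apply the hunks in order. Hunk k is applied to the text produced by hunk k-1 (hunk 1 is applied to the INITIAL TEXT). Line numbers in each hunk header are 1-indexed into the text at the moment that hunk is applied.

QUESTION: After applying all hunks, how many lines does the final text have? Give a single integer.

Hunk 1: at line 1 remove [lya,ojla,wnak] add [lgtz] -> 4 lines: iuvu lgtz lbpy rjh
Hunk 2: at line 1 remove [lgtz] add [hgpok] -> 4 lines: iuvu hgpok lbpy rjh
Hunk 3: at line 2 remove [lbpy] add [fcsr,nvzm,kpsh] -> 6 lines: iuvu hgpok fcsr nvzm kpsh rjh
Hunk 4: at line 1 remove [fcsr] add [amznn] -> 6 lines: iuvu hgpok amznn nvzm kpsh rjh
Hunk 5: at line 2 remove [amznn,nvzm] add [tdl,epwvv] -> 6 lines: iuvu hgpok tdl epwvv kpsh rjh
Final line count: 6

Answer: 6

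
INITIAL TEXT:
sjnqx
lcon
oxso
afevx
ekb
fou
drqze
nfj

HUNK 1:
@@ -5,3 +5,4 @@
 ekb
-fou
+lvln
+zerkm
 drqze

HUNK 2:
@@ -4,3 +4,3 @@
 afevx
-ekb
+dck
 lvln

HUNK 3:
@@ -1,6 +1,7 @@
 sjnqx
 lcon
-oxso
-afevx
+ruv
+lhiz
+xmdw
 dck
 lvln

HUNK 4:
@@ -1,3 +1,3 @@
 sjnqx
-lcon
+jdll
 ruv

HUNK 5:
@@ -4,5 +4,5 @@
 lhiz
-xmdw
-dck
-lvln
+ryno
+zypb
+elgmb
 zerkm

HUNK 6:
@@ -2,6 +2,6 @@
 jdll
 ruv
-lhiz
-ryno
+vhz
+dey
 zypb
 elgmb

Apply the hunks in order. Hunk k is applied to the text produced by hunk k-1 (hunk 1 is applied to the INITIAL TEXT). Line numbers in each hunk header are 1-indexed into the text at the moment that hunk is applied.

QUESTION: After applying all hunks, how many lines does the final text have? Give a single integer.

Answer: 10

Derivation:
Hunk 1: at line 5 remove [fou] add [lvln,zerkm] -> 9 lines: sjnqx lcon oxso afevx ekb lvln zerkm drqze nfj
Hunk 2: at line 4 remove [ekb] add [dck] -> 9 lines: sjnqx lcon oxso afevx dck lvln zerkm drqze nfj
Hunk 3: at line 1 remove [oxso,afevx] add [ruv,lhiz,xmdw] -> 10 lines: sjnqx lcon ruv lhiz xmdw dck lvln zerkm drqze nfj
Hunk 4: at line 1 remove [lcon] add [jdll] -> 10 lines: sjnqx jdll ruv lhiz xmdw dck lvln zerkm drqze nfj
Hunk 5: at line 4 remove [xmdw,dck,lvln] add [ryno,zypb,elgmb] -> 10 lines: sjnqx jdll ruv lhiz ryno zypb elgmb zerkm drqze nfj
Hunk 6: at line 2 remove [lhiz,ryno] add [vhz,dey] -> 10 lines: sjnqx jdll ruv vhz dey zypb elgmb zerkm drqze nfj
Final line count: 10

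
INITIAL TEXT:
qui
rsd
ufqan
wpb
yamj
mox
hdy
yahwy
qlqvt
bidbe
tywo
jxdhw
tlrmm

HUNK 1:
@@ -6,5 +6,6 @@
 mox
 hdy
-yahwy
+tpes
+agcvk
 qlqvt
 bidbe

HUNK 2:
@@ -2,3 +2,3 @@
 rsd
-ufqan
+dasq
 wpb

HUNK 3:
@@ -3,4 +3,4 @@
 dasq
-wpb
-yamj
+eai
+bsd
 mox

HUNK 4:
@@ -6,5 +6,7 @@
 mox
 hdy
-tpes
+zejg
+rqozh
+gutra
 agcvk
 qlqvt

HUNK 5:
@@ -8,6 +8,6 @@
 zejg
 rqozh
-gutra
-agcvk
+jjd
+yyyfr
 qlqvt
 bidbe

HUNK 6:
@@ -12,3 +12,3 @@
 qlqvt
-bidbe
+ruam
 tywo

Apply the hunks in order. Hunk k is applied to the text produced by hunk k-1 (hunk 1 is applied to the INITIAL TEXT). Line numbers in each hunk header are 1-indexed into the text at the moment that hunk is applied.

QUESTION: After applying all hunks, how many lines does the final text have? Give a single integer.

Answer: 16

Derivation:
Hunk 1: at line 6 remove [yahwy] add [tpes,agcvk] -> 14 lines: qui rsd ufqan wpb yamj mox hdy tpes agcvk qlqvt bidbe tywo jxdhw tlrmm
Hunk 2: at line 2 remove [ufqan] add [dasq] -> 14 lines: qui rsd dasq wpb yamj mox hdy tpes agcvk qlqvt bidbe tywo jxdhw tlrmm
Hunk 3: at line 3 remove [wpb,yamj] add [eai,bsd] -> 14 lines: qui rsd dasq eai bsd mox hdy tpes agcvk qlqvt bidbe tywo jxdhw tlrmm
Hunk 4: at line 6 remove [tpes] add [zejg,rqozh,gutra] -> 16 lines: qui rsd dasq eai bsd mox hdy zejg rqozh gutra agcvk qlqvt bidbe tywo jxdhw tlrmm
Hunk 5: at line 8 remove [gutra,agcvk] add [jjd,yyyfr] -> 16 lines: qui rsd dasq eai bsd mox hdy zejg rqozh jjd yyyfr qlqvt bidbe tywo jxdhw tlrmm
Hunk 6: at line 12 remove [bidbe] add [ruam] -> 16 lines: qui rsd dasq eai bsd mox hdy zejg rqozh jjd yyyfr qlqvt ruam tywo jxdhw tlrmm
Final line count: 16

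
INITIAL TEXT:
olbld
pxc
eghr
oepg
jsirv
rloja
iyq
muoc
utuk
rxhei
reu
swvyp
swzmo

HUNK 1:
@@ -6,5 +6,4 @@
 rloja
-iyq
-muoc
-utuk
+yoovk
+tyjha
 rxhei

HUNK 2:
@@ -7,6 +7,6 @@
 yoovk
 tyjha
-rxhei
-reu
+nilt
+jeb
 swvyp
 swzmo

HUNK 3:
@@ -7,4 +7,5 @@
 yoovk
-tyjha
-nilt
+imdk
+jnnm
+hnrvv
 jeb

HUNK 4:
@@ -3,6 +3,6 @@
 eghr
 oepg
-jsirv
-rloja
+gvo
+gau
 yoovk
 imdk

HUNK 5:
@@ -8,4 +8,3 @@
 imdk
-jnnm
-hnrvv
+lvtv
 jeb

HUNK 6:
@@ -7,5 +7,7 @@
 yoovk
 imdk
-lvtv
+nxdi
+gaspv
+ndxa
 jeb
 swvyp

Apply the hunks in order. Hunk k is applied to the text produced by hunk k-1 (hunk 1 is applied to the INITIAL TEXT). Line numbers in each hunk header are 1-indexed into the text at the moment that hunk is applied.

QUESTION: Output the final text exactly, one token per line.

Hunk 1: at line 6 remove [iyq,muoc,utuk] add [yoovk,tyjha] -> 12 lines: olbld pxc eghr oepg jsirv rloja yoovk tyjha rxhei reu swvyp swzmo
Hunk 2: at line 7 remove [rxhei,reu] add [nilt,jeb] -> 12 lines: olbld pxc eghr oepg jsirv rloja yoovk tyjha nilt jeb swvyp swzmo
Hunk 3: at line 7 remove [tyjha,nilt] add [imdk,jnnm,hnrvv] -> 13 lines: olbld pxc eghr oepg jsirv rloja yoovk imdk jnnm hnrvv jeb swvyp swzmo
Hunk 4: at line 3 remove [jsirv,rloja] add [gvo,gau] -> 13 lines: olbld pxc eghr oepg gvo gau yoovk imdk jnnm hnrvv jeb swvyp swzmo
Hunk 5: at line 8 remove [jnnm,hnrvv] add [lvtv] -> 12 lines: olbld pxc eghr oepg gvo gau yoovk imdk lvtv jeb swvyp swzmo
Hunk 6: at line 7 remove [lvtv] add [nxdi,gaspv,ndxa] -> 14 lines: olbld pxc eghr oepg gvo gau yoovk imdk nxdi gaspv ndxa jeb swvyp swzmo

Answer: olbld
pxc
eghr
oepg
gvo
gau
yoovk
imdk
nxdi
gaspv
ndxa
jeb
swvyp
swzmo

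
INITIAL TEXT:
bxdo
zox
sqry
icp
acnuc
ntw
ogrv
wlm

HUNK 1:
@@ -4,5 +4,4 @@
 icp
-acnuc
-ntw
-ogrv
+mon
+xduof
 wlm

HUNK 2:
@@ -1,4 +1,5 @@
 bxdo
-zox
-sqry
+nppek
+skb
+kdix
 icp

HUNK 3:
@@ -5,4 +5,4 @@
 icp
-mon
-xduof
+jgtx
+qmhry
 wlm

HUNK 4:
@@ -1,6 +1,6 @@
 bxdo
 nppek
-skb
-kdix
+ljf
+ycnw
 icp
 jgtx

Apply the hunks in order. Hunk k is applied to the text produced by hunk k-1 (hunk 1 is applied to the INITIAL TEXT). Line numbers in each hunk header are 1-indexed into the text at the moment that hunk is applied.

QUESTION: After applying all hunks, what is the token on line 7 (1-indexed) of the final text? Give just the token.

Hunk 1: at line 4 remove [acnuc,ntw,ogrv] add [mon,xduof] -> 7 lines: bxdo zox sqry icp mon xduof wlm
Hunk 2: at line 1 remove [zox,sqry] add [nppek,skb,kdix] -> 8 lines: bxdo nppek skb kdix icp mon xduof wlm
Hunk 3: at line 5 remove [mon,xduof] add [jgtx,qmhry] -> 8 lines: bxdo nppek skb kdix icp jgtx qmhry wlm
Hunk 4: at line 1 remove [skb,kdix] add [ljf,ycnw] -> 8 lines: bxdo nppek ljf ycnw icp jgtx qmhry wlm
Final line 7: qmhry

Answer: qmhry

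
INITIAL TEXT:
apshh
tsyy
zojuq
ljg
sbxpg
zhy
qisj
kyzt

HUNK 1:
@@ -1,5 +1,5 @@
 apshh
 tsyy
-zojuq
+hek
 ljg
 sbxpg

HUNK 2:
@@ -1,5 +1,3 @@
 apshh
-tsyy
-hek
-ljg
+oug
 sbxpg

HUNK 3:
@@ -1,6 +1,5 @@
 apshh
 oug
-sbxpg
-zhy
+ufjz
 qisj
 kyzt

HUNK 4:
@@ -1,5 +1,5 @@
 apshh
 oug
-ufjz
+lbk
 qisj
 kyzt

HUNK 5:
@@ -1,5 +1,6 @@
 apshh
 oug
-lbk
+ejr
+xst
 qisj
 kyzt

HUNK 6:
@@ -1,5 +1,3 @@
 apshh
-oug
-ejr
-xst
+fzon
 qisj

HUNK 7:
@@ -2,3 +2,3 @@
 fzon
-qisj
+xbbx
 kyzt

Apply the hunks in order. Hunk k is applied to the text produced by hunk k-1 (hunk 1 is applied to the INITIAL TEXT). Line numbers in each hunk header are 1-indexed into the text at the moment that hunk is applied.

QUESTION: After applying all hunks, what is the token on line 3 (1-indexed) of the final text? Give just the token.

Hunk 1: at line 1 remove [zojuq] add [hek] -> 8 lines: apshh tsyy hek ljg sbxpg zhy qisj kyzt
Hunk 2: at line 1 remove [tsyy,hek,ljg] add [oug] -> 6 lines: apshh oug sbxpg zhy qisj kyzt
Hunk 3: at line 1 remove [sbxpg,zhy] add [ufjz] -> 5 lines: apshh oug ufjz qisj kyzt
Hunk 4: at line 1 remove [ufjz] add [lbk] -> 5 lines: apshh oug lbk qisj kyzt
Hunk 5: at line 1 remove [lbk] add [ejr,xst] -> 6 lines: apshh oug ejr xst qisj kyzt
Hunk 6: at line 1 remove [oug,ejr,xst] add [fzon] -> 4 lines: apshh fzon qisj kyzt
Hunk 7: at line 2 remove [qisj] add [xbbx] -> 4 lines: apshh fzon xbbx kyzt
Final line 3: xbbx

Answer: xbbx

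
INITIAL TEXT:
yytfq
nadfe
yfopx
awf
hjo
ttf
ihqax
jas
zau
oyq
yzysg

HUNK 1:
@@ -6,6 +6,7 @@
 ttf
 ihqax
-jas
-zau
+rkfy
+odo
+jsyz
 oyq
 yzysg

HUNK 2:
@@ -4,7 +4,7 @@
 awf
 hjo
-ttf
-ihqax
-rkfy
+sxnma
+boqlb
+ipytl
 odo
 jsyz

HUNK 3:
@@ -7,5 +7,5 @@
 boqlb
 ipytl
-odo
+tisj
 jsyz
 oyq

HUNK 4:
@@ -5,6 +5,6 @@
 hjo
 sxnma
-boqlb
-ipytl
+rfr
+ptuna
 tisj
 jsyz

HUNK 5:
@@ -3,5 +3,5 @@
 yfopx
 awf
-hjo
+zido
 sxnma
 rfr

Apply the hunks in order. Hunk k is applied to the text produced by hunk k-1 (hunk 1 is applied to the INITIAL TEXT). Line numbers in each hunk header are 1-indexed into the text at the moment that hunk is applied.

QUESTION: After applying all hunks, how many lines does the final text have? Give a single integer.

Hunk 1: at line 6 remove [jas,zau] add [rkfy,odo,jsyz] -> 12 lines: yytfq nadfe yfopx awf hjo ttf ihqax rkfy odo jsyz oyq yzysg
Hunk 2: at line 4 remove [ttf,ihqax,rkfy] add [sxnma,boqlb,ipytl] -> 12 lines: yytfq nadfe yfopx awf hjo sxnma boqlb ipytl odo jsyz oyq yzysg
Hunk 3: at line 7 remove [odo] add [tisj] -> 12 lines: yytfq nadfe yfopx awf hjo sxnma boqlb ipytl tisj jsyz oyq yzysg
Hunk 4: at line 5 remove [boqlb,ipytl] add [rfr,ptuna] -> 12 lines: yytfq nadfe yfopx awf hjo sxnma rfr ptuna tisj jsyz oyq yzysg
Hunk 5: at line 3 remove [hjo] add [zido] -> 12 lines: yytfq nadfe yfopx awf zido sxnma rfr ptuna tisj jsyz oyq yzysg
Final line count: 12

Answer: 12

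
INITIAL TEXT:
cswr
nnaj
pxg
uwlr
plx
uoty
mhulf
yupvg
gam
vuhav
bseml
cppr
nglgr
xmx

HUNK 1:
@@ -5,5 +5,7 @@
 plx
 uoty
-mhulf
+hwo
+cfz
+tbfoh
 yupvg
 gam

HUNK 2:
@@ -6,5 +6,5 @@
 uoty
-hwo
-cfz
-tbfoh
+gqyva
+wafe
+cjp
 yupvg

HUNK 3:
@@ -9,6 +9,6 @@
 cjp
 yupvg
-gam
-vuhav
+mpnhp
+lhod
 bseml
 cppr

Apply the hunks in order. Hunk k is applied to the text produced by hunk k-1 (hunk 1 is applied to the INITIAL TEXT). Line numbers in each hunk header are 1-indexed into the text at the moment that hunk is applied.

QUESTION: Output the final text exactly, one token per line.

Hunk 1: at line 5 remove [mhulf] add [hwo,cfz,tbfoh] -> 16 lines: cswr nnaj pxg uwlr plx uoty hwo cfz tbfoh yupvg gam vuhav bseml cppr nglgr xmx
Hunk 2: at line 6 remove [hwo,cfz,tbfoh] add [gqyva,wafe,cjp] -> 16 lines: cswr nnaj pxg uwlr plx uoty gqyva wafe cjp yupvg gam vuhav bseml cppr nglgr xmx
Hunk 3: at line 9 remove [gam,vuhav] add [mpnhp,lhod] -> 16 lines: cswr nnaj pxg uwlr plx uoty gqyva wafe cjp yupvg mpnhp lhod bseml cppr nglgr xmx

Answer: cswr
nnaj
pxg
uwlr
plx
uoty
gqyva
wafe
cjp
yupvg
mpnhp
lhod
bseml
cppr
nglgr
xmx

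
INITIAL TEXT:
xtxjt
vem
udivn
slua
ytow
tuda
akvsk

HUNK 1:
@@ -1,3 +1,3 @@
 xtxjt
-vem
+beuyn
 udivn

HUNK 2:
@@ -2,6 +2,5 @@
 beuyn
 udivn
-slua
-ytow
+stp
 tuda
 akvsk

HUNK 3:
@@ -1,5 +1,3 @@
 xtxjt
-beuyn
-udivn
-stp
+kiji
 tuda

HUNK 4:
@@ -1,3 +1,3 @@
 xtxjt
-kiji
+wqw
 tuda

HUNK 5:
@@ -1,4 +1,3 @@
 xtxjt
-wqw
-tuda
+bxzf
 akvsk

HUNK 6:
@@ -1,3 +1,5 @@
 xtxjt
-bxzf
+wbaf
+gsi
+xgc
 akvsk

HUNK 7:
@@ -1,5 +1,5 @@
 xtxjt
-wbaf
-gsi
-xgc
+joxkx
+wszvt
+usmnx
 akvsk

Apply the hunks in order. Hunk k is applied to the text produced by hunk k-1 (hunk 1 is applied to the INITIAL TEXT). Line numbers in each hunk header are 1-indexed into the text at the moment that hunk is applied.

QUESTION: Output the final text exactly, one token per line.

Answer: xtxjt
joxkx
wszvt
usmnx
akvsk

Derivation:
Hunk 1: at line 1 remove [vem] add [beuyn] -> 7 lines: xtxjt beuyn udivn slua ytow tuda akvsk
Hunk 2: at line 2 remove [slua,ytow] add [stp] -> 6 lines: xtxjt beuyn udivn stp tuda akvsk
Hunk 3: at line 1 remove [beuyn,udivn,stp] add [kiji] -> 4 lines: xtxjt kiji tuda akvsk
Hunk 4: at line 1 remove [kiji] add [wqw] -> 4 lines: xtxjt wqw tuda akvsk
Hunk 5: at line 1 remove [wqw,tuda] add [bxzf] -> 3 lines: xtxjt bxzf akvsk
Hunk 6: at line 1 remove [bxzf] add [wbaf,gsi,xgc] -> 5 lines: xtxjt wbaf gsi xgc akvsk
Hunk 7: at line 1 remove [wbaf,gsi,xgc] add [joxkx,wszvt,usmnx] -> 5 lines: xtxjt joxkx wszvt usmnx akvsk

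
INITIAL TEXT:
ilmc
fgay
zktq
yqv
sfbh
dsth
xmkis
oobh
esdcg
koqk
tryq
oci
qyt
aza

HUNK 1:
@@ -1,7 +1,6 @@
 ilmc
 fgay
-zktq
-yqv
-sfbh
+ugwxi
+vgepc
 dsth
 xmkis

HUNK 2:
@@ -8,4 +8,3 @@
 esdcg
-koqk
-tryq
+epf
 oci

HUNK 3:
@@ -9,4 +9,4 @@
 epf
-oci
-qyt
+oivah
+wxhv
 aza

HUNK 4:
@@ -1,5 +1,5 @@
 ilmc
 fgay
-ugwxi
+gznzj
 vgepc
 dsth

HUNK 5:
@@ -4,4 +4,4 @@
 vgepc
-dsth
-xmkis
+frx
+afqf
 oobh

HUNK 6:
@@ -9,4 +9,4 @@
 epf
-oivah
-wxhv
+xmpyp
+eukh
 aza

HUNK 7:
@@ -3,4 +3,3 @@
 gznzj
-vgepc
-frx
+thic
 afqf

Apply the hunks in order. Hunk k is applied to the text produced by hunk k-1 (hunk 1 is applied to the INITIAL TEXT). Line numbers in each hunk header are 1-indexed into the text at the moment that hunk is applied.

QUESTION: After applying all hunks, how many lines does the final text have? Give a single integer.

Answer: 11

Derivation:
Hunk 1: at line 1 remove [zktq,yqv,sfbh] add [ugwxi,vgepc] -> 13 lines: ilmc fgay ugwxi vgepc dsth xmkis oobh esdcg koqk tryq oci qyt aza
Hunk 2: at line 8 remove [koqk,tryq] add [epf] -> 12 lines: ilmc fgay ugwxi vgepc dsth xmkis oobh esdcg epf oci qyt aza
Hunk 3: at line 9 remove [oci,qyt] add [oivah,wxhv] -> 12 lines: ilmc fgay ugwxi vgepc dsth xmkis oobh esdcg epf oivah wxhv aza
Hunk 4: at line 1 remove [ugwxi] add [gznzj] -> 12 lines: ilmc fgay gznzj vgepc dsth xmkis oobh esdcg epf oivah wxhv aza
Hunk 5: at line 4 remove [dsth,xmkis] add [frx,afqf] -> 12 lines: ilmc fgay gznzj vgepc frx afqf oobh esdcg epf oivah wxhv aza
Hunk 6: at line 9 remove [oivah,wxhv] add [xmpyp,eukh] -> 12 lines: ilmc fgay gznzj vgepc frx afqf oobh esdcg epf xmpyp eukh aza
Hunk 7: at line 3 remove [vgepc,frx] add [thic] -> 11 lines: ilmc fgay gznzj thic afqf oobh esdcg epf xmpyp eukh aza
Final line count: 11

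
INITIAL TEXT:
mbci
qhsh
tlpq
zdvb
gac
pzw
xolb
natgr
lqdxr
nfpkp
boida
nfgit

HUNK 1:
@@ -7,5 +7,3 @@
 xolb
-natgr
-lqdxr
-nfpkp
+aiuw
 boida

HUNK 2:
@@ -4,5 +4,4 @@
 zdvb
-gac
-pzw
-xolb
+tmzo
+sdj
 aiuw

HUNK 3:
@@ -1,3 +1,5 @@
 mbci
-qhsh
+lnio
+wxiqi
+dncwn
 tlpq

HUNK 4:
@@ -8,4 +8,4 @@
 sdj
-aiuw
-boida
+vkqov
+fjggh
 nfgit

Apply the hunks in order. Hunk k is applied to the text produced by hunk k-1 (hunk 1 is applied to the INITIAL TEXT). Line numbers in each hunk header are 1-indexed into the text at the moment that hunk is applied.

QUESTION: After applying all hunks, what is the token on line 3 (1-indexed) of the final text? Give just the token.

Answer: wxiqi

Derivation:
Hunk 1: at line 7 remove [natgr,lqdxr,nfpkp] add [aiuw] -> 10 lines: mbci qhsh tlpq zdvb gac pzw xolb aiuw boida nfgit
Hunk 2: at line 4 remove [gac,pzw,xolb] add [tmzo,sdj] -> 9 lines: mbci qhsh tlpq zdvb tmzo sdj aiuw boida nfgit
Hunk 3: at line 1 remove [qhsh] add [lnio,wxiqi,dncwn] -> 11 lines: mbci lnio wxiqi dncwn tlpq zdvb tmzo sdj aiuw boida nfgit
Hunk 4: at line 8 remove [aiuw,boida] add [vkqov,fjggh] -> 11 lines: mbci lnio wxiqi dncwn tlpq zdvb tmzo sdj vkqov fjggh nfgit
Final line 3: wxiqi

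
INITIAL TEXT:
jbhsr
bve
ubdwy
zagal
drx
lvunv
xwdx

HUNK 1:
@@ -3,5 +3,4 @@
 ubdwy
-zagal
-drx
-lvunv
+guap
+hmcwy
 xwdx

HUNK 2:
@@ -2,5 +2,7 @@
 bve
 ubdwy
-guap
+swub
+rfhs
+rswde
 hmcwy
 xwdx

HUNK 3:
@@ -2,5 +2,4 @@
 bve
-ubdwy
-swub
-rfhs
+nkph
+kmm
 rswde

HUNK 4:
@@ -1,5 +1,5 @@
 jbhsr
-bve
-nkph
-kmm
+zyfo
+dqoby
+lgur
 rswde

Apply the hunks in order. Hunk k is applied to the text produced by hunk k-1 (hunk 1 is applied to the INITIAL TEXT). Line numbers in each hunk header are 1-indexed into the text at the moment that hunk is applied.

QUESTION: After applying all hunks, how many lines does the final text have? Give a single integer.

Hunk 1: at line 3 remove [zagal,drx,lvunv] add [guap,hmcwy] -> 6 lines: jbhsr bve ubdwy guap hmcwy xwdx
Hunk 2: at line 2 remove [guap] add [swub,rfhs,rswde] -> 8 lines: jbhsr bve ubdwy swub rfhs rswde hmcwy xwdx
Hunk 3: at line 2 remove [ubdwy,swub,rfhs] add [nkph,kmm] -> 7 lines: jbhsr bve nkph kmm rswde hmcwy xwdx
Hunk 4: at line 1 remove [bve,nkph,kmm] add [zyfo,dqoby,lgur] -> 7 lines: jbhsr zyfo dqoby lgur rswde hmcwy xwdx
Final line count: 7

Answer: 7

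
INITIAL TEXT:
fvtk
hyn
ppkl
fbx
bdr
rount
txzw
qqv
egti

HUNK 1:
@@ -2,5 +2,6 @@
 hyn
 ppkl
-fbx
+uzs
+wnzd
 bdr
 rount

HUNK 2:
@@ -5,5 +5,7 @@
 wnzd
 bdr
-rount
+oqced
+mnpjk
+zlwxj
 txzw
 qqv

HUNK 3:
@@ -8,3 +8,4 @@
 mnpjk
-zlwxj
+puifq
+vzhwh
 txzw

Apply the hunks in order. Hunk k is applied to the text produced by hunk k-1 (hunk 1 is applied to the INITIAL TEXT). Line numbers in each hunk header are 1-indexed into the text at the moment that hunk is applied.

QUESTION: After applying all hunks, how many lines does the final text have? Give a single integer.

Answer: 13

Derivation:
Hunk 1: at line 2 remove [fbx] add [uzs,wnzd] -> 10 lines: fvtk hyn ppkl uzs wnzd bdr rount txzw qqv egti
Hunk 2: at line 5 remove [rount] add [oqced,mnpjk,zlwxj] -> 12 lines: fvtk hyn ppkl uzs wnzd bdr oqced mnpjk zlwxj txzw qqv egti
Hunk 3: at line 8 remove [zlwxj] add [puifq,vzhwh] -> 13 lines: fvtk hyn ppkl uzs wnzd bdr oqced mnpjk puifq vzhwh txzw qqv egti
Final line count: 13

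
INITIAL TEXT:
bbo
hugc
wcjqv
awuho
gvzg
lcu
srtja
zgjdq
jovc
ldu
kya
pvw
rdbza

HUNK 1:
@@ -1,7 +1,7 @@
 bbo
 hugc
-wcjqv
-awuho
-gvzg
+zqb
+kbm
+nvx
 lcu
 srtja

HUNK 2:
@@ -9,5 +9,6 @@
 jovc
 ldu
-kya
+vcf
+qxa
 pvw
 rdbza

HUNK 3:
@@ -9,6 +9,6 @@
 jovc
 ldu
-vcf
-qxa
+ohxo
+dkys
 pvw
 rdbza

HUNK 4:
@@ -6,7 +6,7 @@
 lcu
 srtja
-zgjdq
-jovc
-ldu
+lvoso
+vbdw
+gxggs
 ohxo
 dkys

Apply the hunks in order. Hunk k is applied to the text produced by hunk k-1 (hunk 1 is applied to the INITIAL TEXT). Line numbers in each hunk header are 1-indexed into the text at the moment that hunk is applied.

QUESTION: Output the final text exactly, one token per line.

Answer: bbo
hugc
zqb
kbm
nvx
lcu
srtja
lvoso
vbdw
gxggs
ohxo
dkys
pvw
rdbza

Derivation:
Hunk 1: at line 1 remove [wcjqv,awuho,gvzg] add [zqb,kbm,nvx] -> 13 lines: bbo hugc zqb kbm nvx lcu srtja zgjdq jovc ldu kya pvw rdbza
Hunk 2: at line 9 remove [kya] add [vcf,qxa] -> 14 lines: bbo hugc zqb kbm nvx lcu srtja zgjdq jovc ldu vcf qxa pvw rdbza
Hunk 3: at line 9 remove [vcf,qxa] add [ohxo,dkys] -> 14 lines: bbo hugc zqb kbm nvx lcu srtja zgjdq jovc ldu ohxo dkys pvw rdbza
Hunk 4: at line 6 remove [zgjdq,jovc,ldu] add [lvoso,vbdw,gxggs] -> 14 lines: bbo hugc zqb kbm nvx lcu srtja lvoso vbdw gxggs ohxo dkys pvw rdbza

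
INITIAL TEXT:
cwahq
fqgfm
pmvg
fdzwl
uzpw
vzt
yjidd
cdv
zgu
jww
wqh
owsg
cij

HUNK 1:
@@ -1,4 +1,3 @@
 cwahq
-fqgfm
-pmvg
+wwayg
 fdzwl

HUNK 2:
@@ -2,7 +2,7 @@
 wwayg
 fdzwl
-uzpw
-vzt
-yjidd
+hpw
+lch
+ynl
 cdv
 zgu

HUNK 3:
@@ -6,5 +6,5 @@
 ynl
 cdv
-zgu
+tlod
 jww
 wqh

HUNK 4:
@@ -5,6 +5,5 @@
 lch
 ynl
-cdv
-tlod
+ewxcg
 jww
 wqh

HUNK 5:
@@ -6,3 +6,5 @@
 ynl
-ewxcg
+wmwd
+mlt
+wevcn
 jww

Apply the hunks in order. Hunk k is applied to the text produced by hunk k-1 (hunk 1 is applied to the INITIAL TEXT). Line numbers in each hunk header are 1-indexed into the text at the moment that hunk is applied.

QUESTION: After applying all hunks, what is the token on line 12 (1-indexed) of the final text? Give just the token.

Answer: owsg

Derivation:
Hunk 1: at line 1 remove [fqgfm,pmvg] add [wwayg] -> 12 lines: cwahq wwayg fdzwl uzpw vzt yjidd cdv zgu jww wqh owsg cij
Hunk 2: at line 2 remove [uzpw,vzt,yjidd] add [hpw,lch,ynl] -> 12 lines: cwahq wwayg fdzwl hpw lch ynl cdv zgu jww wqh owsg cij
Hunk 3: at line 6 remove [zgu] add [tlod] -> 12 lines: cwahq wwayg fdzwl hpw lch ynl cdv tlod jww wqh owsg cij
Hunk 4: at line 5 remove [cdv,tlod] add [ewxcg] -> 11 lines: cwahq wwayg fdzwl hpw lch ynl ewxcg jww wqh owsg cij
Hunk 5: at line 6 remove [ewxcg] add [wmwd,mlt,wevcn] -> 13 lines: cwahq wwayg fdzwl hpw lch ynl wmwd mlt wevcn jww wqh owsg cij
Final line 12: owsg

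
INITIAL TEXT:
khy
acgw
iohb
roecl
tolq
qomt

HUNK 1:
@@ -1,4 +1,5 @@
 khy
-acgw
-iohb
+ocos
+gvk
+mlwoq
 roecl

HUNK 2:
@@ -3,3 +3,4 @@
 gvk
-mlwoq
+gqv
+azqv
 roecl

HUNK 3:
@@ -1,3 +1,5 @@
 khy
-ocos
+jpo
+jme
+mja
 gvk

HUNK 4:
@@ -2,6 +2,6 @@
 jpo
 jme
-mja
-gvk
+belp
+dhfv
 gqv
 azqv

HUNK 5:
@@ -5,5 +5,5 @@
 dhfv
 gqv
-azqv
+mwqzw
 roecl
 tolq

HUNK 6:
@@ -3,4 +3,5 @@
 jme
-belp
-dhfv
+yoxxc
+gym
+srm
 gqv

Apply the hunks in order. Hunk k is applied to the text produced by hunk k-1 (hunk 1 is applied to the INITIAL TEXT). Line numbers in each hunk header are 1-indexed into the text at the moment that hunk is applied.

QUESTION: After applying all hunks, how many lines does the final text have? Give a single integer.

Answer: 11

Derivation:
Hunk 1: at line 1 remove [acgw,iohb] add [ocos,gvk,mlwoq] -> 7 lines: khy ocos gvk mlwoq roecl tolq qomt
Hunk 2: at line 3 remove [mlwoq] add [gqv,azqv] -> 8 lines: khy ocos gvk gqv azqv roecl tolq qomt
Hunk 3: at line 1 remove [ocos] add [jpo,jme,mja] -> 10 lines: khy jpo jme mja gvk gqv azqv roecl tolq qomt
Hunk 4: at line 2 remove [mja,gvk] add [belp,dhfv] -> 10 lines: khy jpo jme belp dhfv gqv azqv roecl tolq qomt
Hunk 5: at line 5 remove [azqv] add [mwqzw] -> 10 lines: khy jpo jme belp dhfv gqv mwqzw roecl tolq qomt
Hunk 6: at line 3 remove [belp,dhfv] add [yoxxc,gym,srm] -> 11 lines: khy jpo jme yoxxc gym srm gqv mwqzw roecl tolq qomt
Final line count: 11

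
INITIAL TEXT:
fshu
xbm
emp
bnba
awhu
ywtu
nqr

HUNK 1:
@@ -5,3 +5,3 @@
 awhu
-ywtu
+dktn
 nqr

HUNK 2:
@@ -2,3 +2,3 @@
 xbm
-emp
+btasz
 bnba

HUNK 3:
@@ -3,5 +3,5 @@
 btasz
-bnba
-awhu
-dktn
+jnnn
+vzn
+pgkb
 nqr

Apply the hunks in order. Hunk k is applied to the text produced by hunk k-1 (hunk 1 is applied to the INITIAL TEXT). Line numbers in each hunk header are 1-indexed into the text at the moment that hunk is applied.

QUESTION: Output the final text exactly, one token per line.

Hunk 1: at line 5 remove [ywtu] add [dktn] -> 7 lines: fshu xbm emp bnba awhu dktn nqr
Hunk 2: at line 2 remove [emp] add [btasz] -> 7 lines: fshu xbm btasz bnba awhu dktn nqr
Hunk 3: at line 3 remove [bnba,awhu,dktn] add [jnnn,vzn,pgkb] -> 7 lines: fshu xbm btasz jnnn vzn pgkb nqr

Answer: fshu
xbm
btasz
jnnn
vzn
pgkb
nqr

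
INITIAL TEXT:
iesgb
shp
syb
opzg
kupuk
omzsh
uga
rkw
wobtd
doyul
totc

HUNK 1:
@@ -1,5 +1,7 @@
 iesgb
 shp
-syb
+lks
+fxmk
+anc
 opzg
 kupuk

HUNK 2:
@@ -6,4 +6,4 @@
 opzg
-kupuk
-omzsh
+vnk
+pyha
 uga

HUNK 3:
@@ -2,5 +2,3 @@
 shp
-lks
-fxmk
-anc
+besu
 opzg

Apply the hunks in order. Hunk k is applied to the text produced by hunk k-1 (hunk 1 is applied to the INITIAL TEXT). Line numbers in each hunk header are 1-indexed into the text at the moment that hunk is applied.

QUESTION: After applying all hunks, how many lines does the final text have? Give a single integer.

Hunk 1: at line 1 remove [syb] add [lks,fxmk,anc] -> 13 lines: iesgb shp lks fxmk anc opzg kupuk omzsh uga rkw wobtd doyul totc
Hunk 2: at line 6 remove [kupuk,omzsh] add [vnk,pyha] -> 13 lines: iesgb shp lks fxmk anc opzg vnk pyha uga rkw wobtd doyul totc
Hunk 3: at line 2 remove [lks,fxmk,anc] add [besu] -> 11 lines: iesgb shp besu opzg vnk pyha uga rkw wobtd doyul totc
Final line count: 11

Answer: 11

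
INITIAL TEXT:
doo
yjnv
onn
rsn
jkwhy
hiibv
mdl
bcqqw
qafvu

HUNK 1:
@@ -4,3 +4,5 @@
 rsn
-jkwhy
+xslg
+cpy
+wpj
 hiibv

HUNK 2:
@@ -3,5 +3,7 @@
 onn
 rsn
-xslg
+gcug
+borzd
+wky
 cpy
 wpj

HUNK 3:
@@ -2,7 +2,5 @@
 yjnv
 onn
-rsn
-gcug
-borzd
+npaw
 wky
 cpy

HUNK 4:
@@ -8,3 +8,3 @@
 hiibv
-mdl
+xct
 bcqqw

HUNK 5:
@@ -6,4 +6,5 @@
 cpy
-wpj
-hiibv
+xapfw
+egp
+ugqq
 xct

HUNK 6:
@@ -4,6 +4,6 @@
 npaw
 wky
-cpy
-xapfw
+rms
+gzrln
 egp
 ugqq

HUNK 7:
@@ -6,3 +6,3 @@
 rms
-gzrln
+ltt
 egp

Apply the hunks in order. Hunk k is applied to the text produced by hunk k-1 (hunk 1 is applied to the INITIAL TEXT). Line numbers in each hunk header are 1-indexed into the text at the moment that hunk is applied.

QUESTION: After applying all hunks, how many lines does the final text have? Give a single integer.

Answer: 12

Derivation:
Hunk 1: at line 4 remove [jkwhy] add [xslg,cpy,wpj] -> 11 lines: doo yjnv onn rsn xslg cpy wpj hiibv mdl bcqqw qafvu
Hunk 2: at line 3 remove [xslg] add [gcug,borzd,wky] -> 13 lines: doo yjnv onn rsn gcug borzd wky cpy wpj hiibv mdl bcqqw qafvu
Hunk 3: at line 2 remove [rsn,gcug,borzd] add [npaw] -> 11 lines: doo yjnv onn npaw wky cpy wpj hiibv mdl bcqqw qafvu
Hunk 4: at line 8 remove [mdl] add [xct] -> 11 lines: doo yjnv onn npaw wky cpy wpj hiibv xct bcqqw qafvu
Hunk 5: at line 6 remove [wpj,hiibv] add [xapfw,egp,ugqq] -> 12 lines: doo yjnv onn npaw wky cpy xapfw egp ugqq xct bcqqw qafvu
Hunk 6: at line 4 remove [cpy,xapfw] add [rms,gzrln] -> 12 lines: doo yjnv onn npaw wky rms gzrln egp ugqq xct bcqqw qafvu
Hunk 7: at line 6 remove [gzrln] add [ltt] -> 12 lines: doo yjnv onn npaw wky rms ltt egp ugqq xct bcqqw qafvu
Final line count: 12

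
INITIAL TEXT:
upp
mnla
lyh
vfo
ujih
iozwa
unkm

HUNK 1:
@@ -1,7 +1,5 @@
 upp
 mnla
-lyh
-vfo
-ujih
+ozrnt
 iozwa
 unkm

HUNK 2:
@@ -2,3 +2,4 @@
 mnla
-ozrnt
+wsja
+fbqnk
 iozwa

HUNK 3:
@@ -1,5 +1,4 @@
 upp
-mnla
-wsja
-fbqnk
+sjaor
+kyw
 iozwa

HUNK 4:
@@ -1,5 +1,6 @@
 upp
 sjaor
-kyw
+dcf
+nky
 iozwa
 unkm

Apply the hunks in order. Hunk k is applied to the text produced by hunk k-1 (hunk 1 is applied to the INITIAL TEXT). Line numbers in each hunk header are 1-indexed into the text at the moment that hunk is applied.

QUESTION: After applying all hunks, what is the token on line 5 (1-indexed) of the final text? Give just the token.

Answer: iozwa

Derivation:
Hunk 1: at line 1 remove [lyh,vfo,ujih] add [ozrnt] -> 5 lines: upp mnla ozrnt iozwa unkm
Hunk 2: at line 2 remove [ozrnt] add [wsja,fbqnk] -> 6 lines: upp mnla wsja fbqnk iozwa unkm
Hunk 3: at line 1 remove [mnla,wsja,fbqnk] add [sjaor,kyw] -> 5 lines: upp sjaor kyw iozwa unkm
Hunk 4: at line 1 remove [kyw] add [dcf,nky] -> 6 lines: upp sjaor dcf nky iozwa unkm
Final line 5: iozwa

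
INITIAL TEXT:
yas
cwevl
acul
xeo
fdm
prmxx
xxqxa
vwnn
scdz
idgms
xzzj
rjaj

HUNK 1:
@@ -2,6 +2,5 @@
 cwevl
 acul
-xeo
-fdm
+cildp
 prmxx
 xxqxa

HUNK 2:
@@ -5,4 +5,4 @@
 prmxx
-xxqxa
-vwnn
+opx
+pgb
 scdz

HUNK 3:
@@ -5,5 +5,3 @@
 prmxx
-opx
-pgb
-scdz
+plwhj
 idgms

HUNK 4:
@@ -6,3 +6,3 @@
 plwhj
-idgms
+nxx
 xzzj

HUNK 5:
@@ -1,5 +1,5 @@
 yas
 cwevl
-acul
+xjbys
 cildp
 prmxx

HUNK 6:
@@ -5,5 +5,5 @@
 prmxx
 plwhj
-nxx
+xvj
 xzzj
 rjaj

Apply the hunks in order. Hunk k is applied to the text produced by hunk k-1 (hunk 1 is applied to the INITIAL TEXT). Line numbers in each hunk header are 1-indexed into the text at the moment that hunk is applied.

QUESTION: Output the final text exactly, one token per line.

Answer: yas
cwevl
xjbys
cildp
prmxx
plwhj
xvj
xzzj
rjaj

Derivation:
Hunk 1: at line 2 remove [xeo,fdm] add [cildp] -> 11 lines: yas cwevl acul cildp prmxx xxqxa vwnn scdz idgms xzzj rjaj
Hunk 2: at line 5 remove [xxqxa,vwnn] add [opx,pgb] -> 11 lines: yas cwevl acul cildp prmxx opx pgb scdz idgms xzzj rjaj
Hunk 3: at line 5 remove [opx,pgb,scdz] add [plwhj] -> 9 lines: yas cwevl acul cildp prmxx plwhj idgms xzzj rjaj
Hunk 4: at line 6 remove [idgms] add [nxx] -> 9 lines: yas cwevl acul cildp prmxx plwhj nxx xzzj rjaj
Hunk 5: at line 1 remove [acul] add [xjbys] -> 9 lines: yas cwevl xjbys cildp prmxx plwhj nxx xzzj rjaj
Hunk 6: at line 5 remove [nxx] add [xvj] -> 9 lines: yas cwevl xjbys cildp prmxx plwhj xvj xzzj rjaj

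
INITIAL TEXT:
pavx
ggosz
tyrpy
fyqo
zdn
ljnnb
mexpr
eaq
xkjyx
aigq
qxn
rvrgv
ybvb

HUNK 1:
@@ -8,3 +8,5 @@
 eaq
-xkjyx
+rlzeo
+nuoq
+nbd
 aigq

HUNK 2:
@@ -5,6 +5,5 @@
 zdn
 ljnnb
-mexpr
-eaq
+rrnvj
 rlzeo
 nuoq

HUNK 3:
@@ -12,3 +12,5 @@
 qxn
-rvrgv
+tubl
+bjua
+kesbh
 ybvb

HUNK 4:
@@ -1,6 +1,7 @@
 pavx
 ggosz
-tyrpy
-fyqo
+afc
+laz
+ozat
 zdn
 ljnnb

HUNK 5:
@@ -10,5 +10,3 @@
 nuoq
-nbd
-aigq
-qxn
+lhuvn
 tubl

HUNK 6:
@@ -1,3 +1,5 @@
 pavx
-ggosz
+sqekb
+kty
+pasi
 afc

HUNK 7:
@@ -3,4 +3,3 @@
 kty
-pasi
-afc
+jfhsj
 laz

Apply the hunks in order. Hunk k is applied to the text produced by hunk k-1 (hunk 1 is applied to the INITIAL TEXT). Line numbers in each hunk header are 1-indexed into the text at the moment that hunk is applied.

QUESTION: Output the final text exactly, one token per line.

Hunk 1: at line 8 remove [xkjyx] add [rlzeo,nuoq,nbd] -> 15 lines: pavx ggosz tyrpy fyqo zdn ljnnb mexpr eaq rlzeo nuoq nbd aigq qxn rvrgv ybvb
Hunk 2: at line 5 remove [mexpr,eaq] add [rrnvj] -> 14 lines: pavx ggosz tyrpy fyqo zdn ljnnb rrnvj rlzeo nuoq nbd aigq qxn rvrgv ybvb
Hunk 3: at line 12 remove [rvrgv] add [tubl,bjua,kesbh] -> 16 lines: pavx ggosz tyrpy fyqo zdn ljnnb rrnvj rlzeo nuoq nbd aigq qxn tubl bjua kesbh ybvb
Hunk 4: at line 1 remove [tyrpy,fyqo] add [afc,laz,ozat] -> 17 lines: pavx ggosz afc laz ozat zdn ljnnb rrnvj rlzeo nuoq nbd aigq qxn tubl bjua kesbh ybvb
Hunk 5: at line 10 remove [nbd,aigq,qxn] add [lhuvn] -> 15 lines: pavx ggosz afc laz ozat zdn ljnnb rrnvj rlzeo nuoq lhuvn tubl bjua kesbh ybvb
Hunk 6: at line 1 remove [ggosz] add [sqekb,kty,pasi] -> 17 lines: pavx sqekb kty pasi afc laz ozat zdn ljnnb rrnvj rlzeo nuoq lhuvn tubl bjua kesbh ybvb
Hunk 7: at line 3 remove [pasi,afc] add [jfhsj] -> 16 lines: pavx sqekb kty jfhsj laz ozat zdn ljnnb rrnvj rlzeo nuoq lhuvn tubl bjua kesbh ybvb

Answer: pavx
sqekb
kty
jfhsj
laz
ozat
zdn
ljnnb
rrnvj
rlzeo
nuoq
lhuvn
tubl
bjua
kesbh
ybvb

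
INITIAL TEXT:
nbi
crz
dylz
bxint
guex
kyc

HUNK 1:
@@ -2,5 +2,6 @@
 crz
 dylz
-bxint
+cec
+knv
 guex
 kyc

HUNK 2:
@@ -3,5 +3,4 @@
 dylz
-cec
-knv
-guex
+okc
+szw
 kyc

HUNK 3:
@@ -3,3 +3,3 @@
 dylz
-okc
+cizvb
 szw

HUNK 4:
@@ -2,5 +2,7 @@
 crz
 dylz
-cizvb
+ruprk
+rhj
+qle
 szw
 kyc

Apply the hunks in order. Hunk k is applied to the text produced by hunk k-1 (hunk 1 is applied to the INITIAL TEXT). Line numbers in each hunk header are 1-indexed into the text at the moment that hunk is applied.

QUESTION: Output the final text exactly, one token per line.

Answer: nbi
crz
dylz
ruprk
rhj
qle
szw
kyc

Derivation:
Hunk 1: at line 2 remove [bxint] add [cec,knv] -> 7 lines: nbi crz dylz cec knv guex kyc
Hunk 2: at line 3 remove [cec,knv,guex] add [okc,szw] -> 6 lines: nbi crz dylz okc szw kyc
Hunk 3: at line 3 remove [okc] add [cizvb] -> 6 lines: nbi crz dylz cizvb szw kyc
Hunk 4: at line 2 remove [cizvb] add [ruprk,rhj,qle] -> 8 lines: nbi crz dylz ruprk rhj qle szw kyc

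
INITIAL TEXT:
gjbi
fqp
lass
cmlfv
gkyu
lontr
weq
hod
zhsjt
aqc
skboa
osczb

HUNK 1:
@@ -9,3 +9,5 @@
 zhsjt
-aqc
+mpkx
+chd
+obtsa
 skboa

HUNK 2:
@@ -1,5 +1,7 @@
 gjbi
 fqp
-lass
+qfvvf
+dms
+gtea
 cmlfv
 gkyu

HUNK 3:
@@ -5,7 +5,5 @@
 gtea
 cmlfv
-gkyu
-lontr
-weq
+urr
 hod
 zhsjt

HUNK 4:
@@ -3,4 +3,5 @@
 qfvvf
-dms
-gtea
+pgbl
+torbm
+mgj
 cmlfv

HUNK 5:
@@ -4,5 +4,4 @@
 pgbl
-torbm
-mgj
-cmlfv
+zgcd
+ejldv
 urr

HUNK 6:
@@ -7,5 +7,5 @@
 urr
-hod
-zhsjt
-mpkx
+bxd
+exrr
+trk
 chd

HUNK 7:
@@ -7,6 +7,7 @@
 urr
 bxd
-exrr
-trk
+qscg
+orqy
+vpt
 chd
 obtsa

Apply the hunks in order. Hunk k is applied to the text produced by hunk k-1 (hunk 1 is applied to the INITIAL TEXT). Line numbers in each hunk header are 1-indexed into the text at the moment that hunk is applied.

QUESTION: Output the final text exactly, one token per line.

Hunk 1: at line 9 remove [aqc] add [mpkx,chd,obtsa] -> 14 lines: gjbi fqp lass cmlfv gkyu lontr weq hod zhsjt mpkx chd obtsa skboa osczb
Hunk 2: at line 1 remove [lass] add [qfvvf,dms,gtea] -> 16 lines: gjbi fqp qfvvf dms gtea cmlfv gkyu lontr weq hod zhsjt mpkx chd obtsa skboa osczb
Hunk 3: at line 5 remove [gkyu,lontr,weq] add [urr] -> 14 lines: gjbi fqp qfvvf dms gtea cmlfv urr hod zhsjt mpkx chd obtsa skboa osczb
Hunk 4: at line 3 remove [dms,gtea] add [pgbl,torbm,mgj] -> 15 lines: gjbi fqp qfvvf pgbl torbm mgj cmlfv urr hod zhsjt mpkx chd obtsa skboa osczb
Hunk 5: at line 4 remove [torbm,mgj,cmlfv] add [zgcd,ejldv] -> 14 lines: gjbi fqp qfvvf pgbl zgcd ejldv urr hod zhsjt mpkx chd obtsa skboa osczb
Hunk 6: at line 7 remove [hod,zhsjt,mpkx] add [bxd,exrr,trk] -> 14 lines: gjbi fqp qfvvf pgbl zgcd ejldv urr bxd exrr trk chd obtsa skboa osczb
Hunk 7: at line 7 remove [exrr,trk] add [qscg,orqy,vpt] -> 15 lines: gjbi fqp qfvvf pgbl zgcd ejldv urr bxd qscg orqy vpt chd obtsa skboa osczb

Answer: gjbi
fqp
qfvvf
pgbl
zgcd
ejldv
urr
bxd
qscg
orqy
vpt
chd
obtsa
skboa
osczb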